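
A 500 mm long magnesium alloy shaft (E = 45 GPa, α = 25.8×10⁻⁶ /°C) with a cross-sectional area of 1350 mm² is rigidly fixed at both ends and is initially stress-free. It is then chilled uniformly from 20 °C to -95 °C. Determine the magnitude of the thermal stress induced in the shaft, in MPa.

σ ≈ 134 MPa (tensile)

With length fixed, the mechanical strain must cancel the thermal strain αΔT = 25.8×10⁻⁶ × 115 = 2967×10⁻⁶.
Hence σ = E·αΔT = 45×10³ × 2967×10⁻⁶ = 133.5 MPa, tensile.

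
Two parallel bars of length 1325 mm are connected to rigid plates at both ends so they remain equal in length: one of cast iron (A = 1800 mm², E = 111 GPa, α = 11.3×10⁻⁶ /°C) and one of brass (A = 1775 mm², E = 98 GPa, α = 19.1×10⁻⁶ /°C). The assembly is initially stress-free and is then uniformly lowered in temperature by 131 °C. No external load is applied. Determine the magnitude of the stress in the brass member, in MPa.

Equilibrium of a rigid end plate with no external load gives equal and opposite internal forces ±P in the two members. Since α_{brass} > α_{cast iron}, cooling drives the brass into tension and the cast iron into compression.
Setting the final lengths equal and cancelling L: (α₁ − α₂)ΔT = P/(A₁E₁) + P/(A₂E₂).
|α₁ − α₂|·ΔT = 7.8×10⁻⁶ × 131 = 0.001022.
1/(A₁E₁) + 1/(A₂E₂) = 1/(1800×111×10³) + 1/(1775×98×10³) = 1.075×10⁻⁸ N⁻¹.
So P = 0.001022 / 1.075×10⁻⁸ = 95.02 kN.
σ_{brass} = P/A₂ = 95020/1775 = 53.53 MPa, tensile.

σ ≈ 53.5 MPa (tensile)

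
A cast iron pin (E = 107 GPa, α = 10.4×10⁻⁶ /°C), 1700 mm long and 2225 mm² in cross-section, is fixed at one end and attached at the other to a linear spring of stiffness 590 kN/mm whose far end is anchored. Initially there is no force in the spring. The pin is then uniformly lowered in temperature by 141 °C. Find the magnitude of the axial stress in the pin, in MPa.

σ ≈ 127 MPa (tensile)

The unrestrained thermal change is αΔT L = 10.4×10⁻⁶ × 141 × 1700 = 2.493 mm.
With a force P in the spring, the elastic change of the pin is PL/(AE) and that of the spring is P/k; compatibility requires their sum to equal δ_free.
So P = δ_free / [L/(AE) + 1/k] = 2.493 / [ 1700/(2225×107×10³) + 1/(590×10³) ].
P = 2.493 / 8.836×10⁻⁶ = 282100 N.
σ = P/A = 282100/2225 = 126.8 MPa.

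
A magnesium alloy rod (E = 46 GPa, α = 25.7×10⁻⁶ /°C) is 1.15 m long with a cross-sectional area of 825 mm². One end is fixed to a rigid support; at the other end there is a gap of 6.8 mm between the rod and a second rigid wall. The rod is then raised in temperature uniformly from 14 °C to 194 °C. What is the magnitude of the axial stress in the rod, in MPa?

Free thermal elongation = αΔT L = 25.7×10⁻⁶ × 180 × 1150 = 5.32 mm.
This is smaller than the 6.8 mm clearance, so the rod expands freely without reaching the stop — the stress is zero.

σ ≈ 0 MPa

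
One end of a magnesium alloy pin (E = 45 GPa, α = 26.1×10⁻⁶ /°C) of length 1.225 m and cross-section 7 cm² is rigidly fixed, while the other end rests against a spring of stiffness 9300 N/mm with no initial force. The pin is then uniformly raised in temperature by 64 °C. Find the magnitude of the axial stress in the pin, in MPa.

σ ≈ 20 MPa (compressive)

Free thermal expansion: δ_free = αΔT L = 26.1×10⁻⁶ × 64 × 1225 = 2.046 mm.
Let P be the compressive force at the spring. The pin shortens elastically by PL/(AE) and the spring compresses by P/k; together these equal δ_free.
So P = δ_free / [L/(AE) + 1/k] = 2.046 / [ 1225/(700×45×10³) + 1/(9300) ].
P = 2.046 / 0.0001464 = 13980 N.
σ = P/A = 13980/700 = 19.97 MPa.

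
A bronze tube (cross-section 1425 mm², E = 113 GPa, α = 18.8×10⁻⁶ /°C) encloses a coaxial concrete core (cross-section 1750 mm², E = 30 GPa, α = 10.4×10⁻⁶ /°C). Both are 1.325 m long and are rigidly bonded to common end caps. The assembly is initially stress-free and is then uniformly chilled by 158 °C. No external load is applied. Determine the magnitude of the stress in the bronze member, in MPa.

The bronze has the larger α, so on cooling it would change length more than the concrete if both were free. The rigid plates force a common final length, so the bronze is put into tension and the concrete into compression, with equal and opposite forces P (no external load).
Compatibility of the two members (thermal + elastic change equal): (α₁ − α₂)ΔT = P·[1/(A₁E₁) + 1/(A₂E₂)].
|α₁ − α₂|·ΔT = 8.4×10⁻⁶ × 158 = 0.001327.
1/(A₁E₁) + 1/(A₂E₂) = 1/(1425×113×10³) + 1/(1750×30×10³) = 2.526×10⁻⁸ N⁻¹.
So P = 0.001327 / 2.526×10⁻⁸ = 52.55 kN.
σ_{bronze} = P/A₁ = 52550/1425 = 36.87 MPa, tensile.

σ ≈ 36.9 MPa (tensile)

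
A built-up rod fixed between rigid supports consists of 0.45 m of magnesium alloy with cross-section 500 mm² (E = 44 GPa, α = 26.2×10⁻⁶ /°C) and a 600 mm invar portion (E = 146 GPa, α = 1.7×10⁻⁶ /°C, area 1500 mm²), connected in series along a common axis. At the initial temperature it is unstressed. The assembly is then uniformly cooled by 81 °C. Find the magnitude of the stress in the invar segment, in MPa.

Free thermal contraction of the whole bar: Σ αᵢΔT Lᵢ = 26.2×10⁻⁶×81×450 + 1.7×10⁻⁶×81×600 = 1.038 mm.
The rigid supports impose zero overall length change; the single axial force P common to all segments must satisfy P Σ Lᵢ/(AᵢEᵢ) = δ_free.
Σ Lᵢ/(AᵢEᵢ) = 450/(500×44×10³) + 600/(1500×146×10³) = 2.319×10⁻⁵ mm/N.
So P = 1.038 / 2.319×10⁻⁵ = 44.74 kN, tensile.
σ_{invar} = P / A = 44740 / 1500 = 29.82 MPa.

σ ≈ 29.8 MPa (tensile)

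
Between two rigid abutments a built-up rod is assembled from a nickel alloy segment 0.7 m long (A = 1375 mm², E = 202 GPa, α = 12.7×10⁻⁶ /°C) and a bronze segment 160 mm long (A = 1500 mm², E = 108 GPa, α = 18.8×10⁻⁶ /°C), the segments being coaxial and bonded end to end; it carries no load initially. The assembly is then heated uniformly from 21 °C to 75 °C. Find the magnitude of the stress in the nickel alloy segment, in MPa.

Free thermal expansion of the whole bar: Σ αᵢΔT Lᵢ = 12.7×10⁻⁶×54×700 + 18.8×10⁻⁶×54×160 = 0.6425 mm.
The walls prevent any net length change, so an axial force P (same in every segment) develops. Compatibility: P · Σ Lᵢ/(AᵢEᵢ) = δ_free.
Σ Lᵢ/(AᵢEᵢ) = 700/(1375×202×10³) + 160/(1500×108×10³) = 3.508×10⁻⁶ mm/N.
Hence P = δ_free / Σ(L/AE) = 0.6425/3.508×10⁻⁶ = 183.2 kN (compressive).
σ_{nickel alloy} = P / A = 183200 / 1375 = 133.2 MPa.

σ ≈ 133 MPa (compressive)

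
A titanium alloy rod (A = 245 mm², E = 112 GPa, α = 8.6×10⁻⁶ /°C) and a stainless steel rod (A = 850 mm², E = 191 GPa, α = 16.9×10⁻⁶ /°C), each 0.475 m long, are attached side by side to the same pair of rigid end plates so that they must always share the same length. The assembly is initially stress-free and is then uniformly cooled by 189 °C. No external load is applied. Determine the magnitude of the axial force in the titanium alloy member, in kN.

P ≈ 36.8 kN (compressive in the titanium alloy)

Equilibrium of a rigid end plate with no external load gives equal and opposite internal forces ±P in the two members. Since α_{stainless steel} > α_{titanium alloy}, cooling drives the stainless steel into tension and the titanium alloy into compression.
Equating the net (thermal + elastic) strains gives |α₁ − α₂|·ΔT = P·[1/(A₁E₁) + 1/(A₂E₂)].
|α₁ − α₂|·ΔT = 8.3×10⁻⁶ × 189 = 0.001569.
1/(A₁E₁) + 1/(A₂E₂) = 1/(245×112×10³) + 1/(850×191×10³) = 4.26×10⁻⁸ N⁻¹.
P = 0.001569 / 4.26×10⁻⁸ = 36820 N = 36.82 kN.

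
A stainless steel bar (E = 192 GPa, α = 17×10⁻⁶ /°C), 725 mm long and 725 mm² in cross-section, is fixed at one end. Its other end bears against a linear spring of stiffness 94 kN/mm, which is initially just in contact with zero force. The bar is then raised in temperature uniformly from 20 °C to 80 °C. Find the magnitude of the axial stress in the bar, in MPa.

σ ≈ 64.4 MPa (compressive)

Free thermal expansion: δ_free = αΔT L = 17×10⁻⁶ × 60 × 725 = 0.7395 mm.
Let P be the compressive force at the spring. The bar shortens elastically by PL/(AE) and the spring compresses by P/k; together these equal δ_free.
So P = δ_free / [L/(AE) + 1/k] = 0.7395 / [ 725/(725×192×10³) + 1/(94×10³) ].
P = 0.7395 / 1.585×10⁻⁵ = 46670 N.
σ = P/A = 46670/725 = 64.37 MPa.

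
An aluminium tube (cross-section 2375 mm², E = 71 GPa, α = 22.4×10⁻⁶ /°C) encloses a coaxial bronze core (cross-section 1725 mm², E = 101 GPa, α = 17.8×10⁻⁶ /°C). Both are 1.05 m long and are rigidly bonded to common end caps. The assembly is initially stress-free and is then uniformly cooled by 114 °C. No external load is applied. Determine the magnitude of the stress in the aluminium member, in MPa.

Both members must finish at the same length. With the larger α, the aluminium tends to over-contract; the plates restrain it, putting the aluminium in tension and the bronze in compression. With no external load the two internal forces are equal and opposite, magnitude P.
Setting the final lengths equal and cancelling L: (α₁ − α₂)ΔT = P/(A₁E₁) + P/(A₂E₂).
|α₁ − α₂|·ΔT = 4.6×10⁻⁶ × 114 = 0.0005244.
1/(A₁E₁) + 1/(A₂E₂) = 1/(2375×71×10³) + 1/(1725×101×10³) = 1.167×10⁻⁸ N⁻¹.
P = 0.0005244 / 1.167×10⁻⁸ = 44940 N = 44.94 kN.
σ_{aluminium} = P/A₁ = 44940/2375 = 18.92 MPa, tensile.

σ ≈ 18.9 MPa (tensile)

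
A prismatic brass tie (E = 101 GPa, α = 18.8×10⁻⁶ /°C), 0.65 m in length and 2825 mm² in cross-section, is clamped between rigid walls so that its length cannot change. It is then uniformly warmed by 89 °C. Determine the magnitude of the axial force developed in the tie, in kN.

The ends cannot move, so σ = EαΔT = 101×10³ × 18.8×10⁻⁶ × 89 = 169 MPa.
Then P = σA = 169 × 2825 mm² = 477.4 kN, compressive.

P ≈ 477 kN (compressive)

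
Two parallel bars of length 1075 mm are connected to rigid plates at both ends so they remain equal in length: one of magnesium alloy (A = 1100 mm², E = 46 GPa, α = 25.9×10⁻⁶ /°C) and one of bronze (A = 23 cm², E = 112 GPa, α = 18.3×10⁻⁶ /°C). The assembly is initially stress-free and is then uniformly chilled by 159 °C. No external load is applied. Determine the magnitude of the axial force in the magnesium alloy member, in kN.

P ≈ 51.1 kN (tensile in the magnesium alloy)

The magnesium alloy has the larger α, so on cooling it would change length more than the bronze if both were free. The rigid plates force a common final length, so the magnesium alloy is put into tension and the bronze into compression, with equal and opposite forces P (no external load).
Compatibility of the two members (thermal + elastic change equal): (α₁ − α₂)ΔT = P·[1/(A₁E₁) + 1/(A₂E₂)].
|α₁ − α₂|·ΔT = 7.6×10⁻⁶ × 159 = 0.001208.
1/(A₁E₁) + 1/(A₂E₂) = 1/(1100×46×10³) + 1/(2300×112×10³) = 2.364×10⁻⁸ N⁻¹.
P = 0.001208 / 2.364×10⁻⁸ = 51110 N = 51.11 kN.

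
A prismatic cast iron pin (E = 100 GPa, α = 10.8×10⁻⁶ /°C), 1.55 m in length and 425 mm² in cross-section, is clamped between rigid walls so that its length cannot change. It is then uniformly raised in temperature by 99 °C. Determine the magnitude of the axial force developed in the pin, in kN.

P ≈ 45.4 kN (compressive)

The ends cannot move, so σ = EαΔT = 100×10³ × 10.8×10⁻⁶ × 99 = 106.9 MPa.
Then P = σA = 106.9 × 425 mm² = 45.44 kN, compressive.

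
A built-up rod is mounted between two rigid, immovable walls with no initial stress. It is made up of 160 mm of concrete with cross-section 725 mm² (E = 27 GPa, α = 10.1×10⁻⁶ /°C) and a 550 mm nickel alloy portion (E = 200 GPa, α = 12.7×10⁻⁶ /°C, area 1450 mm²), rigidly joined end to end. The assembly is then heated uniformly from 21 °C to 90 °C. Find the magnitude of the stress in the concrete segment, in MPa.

σ ≈ 81.3 MPa (compressive)

With the walls removed the bar would change length by δ_free = Σ αᵢΔT Lᵢ = 10.1×10⁻⁶×69×160 + 12.7×10⁻⁶×69×550 = 0.5935 mm.
Since the ends are fixed, an axial force P builds up, equal in every segment, with P · Σ Lᵢ/(AᵢEᵢ) = δ_free.
The series flexibility is Σ Lᵢ/(AᵢEᵢ) = 160/(725×27×10³) + 550/(1450×200×10³) = 1.007×10⁻⁵ mm/N.
So P = 0.5935 / 1.007×10⁻⁵ = 58.93 kN, compressive.
σ_{concrete} = P / A = 58930 / 725 = 81.29 MPa.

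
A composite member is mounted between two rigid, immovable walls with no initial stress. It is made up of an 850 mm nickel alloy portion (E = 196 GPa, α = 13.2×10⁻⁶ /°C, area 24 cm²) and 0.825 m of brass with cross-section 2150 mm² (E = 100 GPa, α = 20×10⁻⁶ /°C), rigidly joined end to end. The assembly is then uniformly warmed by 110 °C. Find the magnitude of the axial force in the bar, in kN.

Free thermal expansion of the whole bar: Σ αᵢΔT Lᵢ = 13.2×10⁻⁶×110×850 + 20×10⁻⁶×110×825 = 3.049 mm.
The rigid supports impose zero overall length change; the single axial force P common to all segments must satisfy P Σ Lᵢ/(AᵢEᵢ) = δ_free.
The series flexibility is Σ Lᵢ/(AᵢEᵢ) = 850/(2400×196×10³) + 825/(2150×100×10³) = 5.644×10⁻⁶ mm/N.
P = 3.049 / 5.644×10⁻⁶ = 540200 N = 540.2 kN, compressive.

P ≈ 540 kN (compressive)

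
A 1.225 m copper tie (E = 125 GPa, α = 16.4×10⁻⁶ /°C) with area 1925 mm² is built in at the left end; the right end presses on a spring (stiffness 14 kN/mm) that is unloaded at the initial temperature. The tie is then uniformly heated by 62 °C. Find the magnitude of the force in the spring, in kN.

The unrestrained thermal change is αΔT L = 16.4×10⁻⁶ × 62 × 1225 = 1.246 mm.
Let P be the compressive force at the spring. The tie shortens elastically by PL/(AE) and the spring compresses by P/k; together these equal δ_free.
So P = δ_free / [L/(AE) + 1/k] = 1.246 / [ 1225/(1925×125×10³) + 1/(14×10³) ].
P = 1.246 / 7.652×10⁻⁵ = 16280 N.

P ≈ 16.3 kN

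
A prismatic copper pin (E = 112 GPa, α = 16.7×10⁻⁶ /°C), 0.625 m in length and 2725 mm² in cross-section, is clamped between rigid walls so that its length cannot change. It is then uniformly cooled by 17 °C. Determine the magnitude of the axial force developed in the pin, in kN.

P ≈ 86.6 kN (tensile)

The ends cannot move, so σ = EαΔT = 112×10³ × 16.7×10⁻⁶ × 17 = 31.8 MPa.
Then P = σA = 31.8 × 2725 mm² = 86.65 kN, tensile.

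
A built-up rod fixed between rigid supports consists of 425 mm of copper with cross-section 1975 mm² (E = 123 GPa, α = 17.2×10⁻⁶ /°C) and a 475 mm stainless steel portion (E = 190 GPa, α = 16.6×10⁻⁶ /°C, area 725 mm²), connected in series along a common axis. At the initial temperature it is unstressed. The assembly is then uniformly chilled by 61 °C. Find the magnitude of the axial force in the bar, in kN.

P ≈ 178 kN (tensile)

With the walls removed the bar would change length by δ_free = Σ αᵢΔT Lᵢ = 17.2×10⁻⁶×61×425 + 16.6×10⁻⁶×61×475 = 0.9269 mm.
The rigid supports impose zero overall length change; the single axial force P common to all segments must satisfy P Σ Lᵢ/(AᵢEᵢ) = δ_free.
Σ Lᵢ/(AᵢEᵢ) = 425/(1975×123×10³) + 475/(725×190×10³) = 5.198×10⁻⁶ mm/N.
P = 0.9269 / 5.198×10⁻⁶ = 178300 N = 178.3 kN, tensile.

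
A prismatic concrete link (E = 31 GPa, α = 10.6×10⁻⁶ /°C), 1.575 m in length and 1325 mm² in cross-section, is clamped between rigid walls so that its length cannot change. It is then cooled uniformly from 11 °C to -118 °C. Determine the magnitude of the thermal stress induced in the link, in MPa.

Because both ends are immovable the net strain is zero, and the suppressed thermal strain is αΔT = 10.6×10⁻⁶ × 129 = 1367.4×10⁻⁶.
σ = EαΔT = 31×10³ × 10.6×10⁻⁶ × 129 = 42.39 MPa (tensile; the link is trying to contract).

σ ≈ 42.4 MPa (tensile)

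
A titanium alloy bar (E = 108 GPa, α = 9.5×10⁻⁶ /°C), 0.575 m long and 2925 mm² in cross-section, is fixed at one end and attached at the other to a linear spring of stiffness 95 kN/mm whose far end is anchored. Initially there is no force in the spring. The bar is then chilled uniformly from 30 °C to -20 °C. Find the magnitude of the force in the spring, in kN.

Free thermal contraction: δ_free = αΔT L = 9.5×10⁻⁶ × 50 × 575 = 0.2731 mm.
Let P be the tensile force in the spring. The bar extends elastically by PL/(AE) and the spring stretches by P/k; together these equal δ_free.
So P = δ_free / [L/(AE) + 1/k] = 0.2731 / [ 575/(2925×108×10³) + 1/(95×10³) ].
P = 0.2731 / 1.235×10⁻⁵ = 22120 N.

P ≈ 22.1 kN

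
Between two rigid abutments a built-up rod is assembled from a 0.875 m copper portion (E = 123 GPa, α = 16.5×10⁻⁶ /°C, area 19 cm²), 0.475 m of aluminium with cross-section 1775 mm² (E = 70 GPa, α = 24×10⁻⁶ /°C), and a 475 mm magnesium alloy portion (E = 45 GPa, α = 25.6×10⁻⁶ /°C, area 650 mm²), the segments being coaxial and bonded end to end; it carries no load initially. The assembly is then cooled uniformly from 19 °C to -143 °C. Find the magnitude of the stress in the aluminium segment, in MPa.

σ ≈ 146 MPa (tensile)

If the supports were absent, the total length change would be Σ αᵢΔT Lᵢ = 16.5×10⁻⁶×162×875 + 24×10⁻⁶×162×475 + 25.6×10⁻⁶×162×475 = 6.156 mm.
Since the ends are fixed, an axial force P builds up, equal in every segment, with P · Σ Lᵢ/(AᵢEᵢ) = δ_free.
Σ Lᵢ/(AᵢEᵢ) = 875/(1900×123×10³) + 475/(1775×70×10³) + 475/(650×45×10³) = 2.381×10⁻⁵ mm/N.
So P = 6.156 / 2.381×10⁻⁵ = 258.6 kN, tensile.
σ_{aluminium} = P / A = 258600 / 1775 = 145.7 MPa.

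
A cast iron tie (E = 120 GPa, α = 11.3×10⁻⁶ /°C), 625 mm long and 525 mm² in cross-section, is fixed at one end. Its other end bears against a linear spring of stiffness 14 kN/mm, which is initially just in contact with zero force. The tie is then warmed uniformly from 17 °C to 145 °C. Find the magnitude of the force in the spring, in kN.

Free thermal expansion: δ_free = αΔT L = 11.3×10⁻⁶ × 128 × 625 = 0.904 mm.
Let P be the compressive force at the spring. The tie shortens elastically by PL/(AE) and the spring compresses by P/k; together these equal δ_free.
P [ L/(AE) + 1/k ] = δ_free → P [ 625/(525×120×10³) + 1/(14×10³) ] = 0.904.
P = 0.904 / 8.135×10⁻⁵ = 11110 N.

P ≈ 11.1 kN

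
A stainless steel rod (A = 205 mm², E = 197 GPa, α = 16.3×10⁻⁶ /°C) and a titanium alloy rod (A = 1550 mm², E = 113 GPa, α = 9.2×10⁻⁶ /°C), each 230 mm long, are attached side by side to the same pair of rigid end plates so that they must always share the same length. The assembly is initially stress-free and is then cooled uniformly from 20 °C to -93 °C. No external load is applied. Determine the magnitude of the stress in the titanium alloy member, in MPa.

The stainless steel has the larger α, so on cooling it would change length more than the titanium alloy if both were free. The rigid plates force a common final length, so the stainless steel is put into tension and the titanium alloy into compression, with equal and opposite forces P (no external load).
Setting the final lengths equal and cancelling L: (α₁ − α₂)ΔT = P/(A₁E₁) + P/(A₂E₂).
|α₁ − α₂|·ΔT = 7.1×10⁻⁶ × 113 = 0.0008023.
1/(A₁E₁) + 1/(A₂E₂) = 1/(205×197×10³) + 1/(1550×113×10³) = 3.047×10⁻⁸ N⁻¹.
So P = 0.0008023 / 3.047×10⁻⁸ = 26.33 kN.
σ_{titanium alloy} = P/A₂ = 26330/1550 = 16.99 MPa, compressive.

σ ≈ 17 MPa (compressive)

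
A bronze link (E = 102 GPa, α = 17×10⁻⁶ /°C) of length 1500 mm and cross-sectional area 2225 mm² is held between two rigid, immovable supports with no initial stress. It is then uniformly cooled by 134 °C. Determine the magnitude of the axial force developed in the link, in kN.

P ≈ 517 kN (tensile)

With zero net strain, σ = E·αΔT = 102 GPa × 17×10⁻⁶ × 134 = 232.4 MPa.
P = AEαΔT = 2225 × 102×10³ × 17×10⁻⁶ × 134 = 517 kN (tensile).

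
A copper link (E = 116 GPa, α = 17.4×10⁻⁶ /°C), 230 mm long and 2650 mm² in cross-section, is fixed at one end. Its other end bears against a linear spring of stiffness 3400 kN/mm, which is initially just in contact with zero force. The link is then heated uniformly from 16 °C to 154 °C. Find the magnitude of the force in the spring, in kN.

Free thermal expansion: δ_free = αΔT L = 17.4×10⁻⁶ × 138 × 230 = 0.5523 mm.
Let P be the compressive force at the spring. The link shortens elastically by PL/(AE) and the spring compresses by P/k; together these equal δ_free.
P [ L/(AE) + 1/k ] = δ_free → P [ 230/(2650×116×10³) + 1/(3400×10³) ] = 0.5523.
P = 0.5523 / 1.042×10⁻⁶ = 529800 N.

P ≈ 530 kN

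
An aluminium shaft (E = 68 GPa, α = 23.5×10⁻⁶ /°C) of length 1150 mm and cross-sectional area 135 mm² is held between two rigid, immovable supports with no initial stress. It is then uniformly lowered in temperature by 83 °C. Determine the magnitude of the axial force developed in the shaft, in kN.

The ends cannot move, so σ = EαΔT = 68×10³ × 23.5×10⁻⁶ × 83 = 132.6 MPa.
P = AEαΔT = 135 × 68×10³ × 23.5×10⁻⁶ × 83 = 17.91 kN (tensile).

P ≈ 17.9 kN (tensile)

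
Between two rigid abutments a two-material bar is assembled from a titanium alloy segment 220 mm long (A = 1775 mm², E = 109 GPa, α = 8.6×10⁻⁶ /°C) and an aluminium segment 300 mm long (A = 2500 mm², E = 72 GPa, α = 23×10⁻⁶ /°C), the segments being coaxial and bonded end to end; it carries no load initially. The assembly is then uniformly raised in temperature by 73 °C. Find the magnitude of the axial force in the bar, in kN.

P ≈ 229 kN (compressive)

With the walls removed the bar would change length by δ_free = Σ αᵢΔT Lᵢ = 8.6×10⁻⁶×73×220 + 23×10⁻⁶×73×300 = 0.6418 mm.
Since the ends are fixed, an axial force P builds up, equal in every segment, with P · Σ Lᵢ/(AᵢEᵢ) = δ_free.
Σ Lᵢ/(AᵢEᵢ) = 220/(1775×109×10³) + 300/(2500×72×10³) = 2.804×10⁻⁶ mm/N.
Hence P = δ_free / Σ(L/AE) = 0.6418/2.804×10⁻⁶ = 228.9 kN (compressive).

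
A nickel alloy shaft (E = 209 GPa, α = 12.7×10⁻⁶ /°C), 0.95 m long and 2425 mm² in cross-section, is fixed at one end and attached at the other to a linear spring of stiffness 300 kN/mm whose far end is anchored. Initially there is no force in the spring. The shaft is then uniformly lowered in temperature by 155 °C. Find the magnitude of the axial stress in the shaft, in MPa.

Free thermal contraction: δ_free = αΔT L = 12.7×10⁻⁶ × 155 × 950 = 1.87 mm.
Let P be the tensile force in the spring. The shaft extends elastically by PL/(AE) and the spring stretches by P/k; together these equal δ_free.
P [ L/(AE) + 1/k ] = δ_free → P [ 950/(2425×209×10³) + 1/(300×10³) ] = 1.87.
P = 1.87 / 5.208×10⁻⁶ = 359100 N.
σ = P/A = 359100/2425 = 148.1 MPa.

σ ≈ 148 MPa (tensile)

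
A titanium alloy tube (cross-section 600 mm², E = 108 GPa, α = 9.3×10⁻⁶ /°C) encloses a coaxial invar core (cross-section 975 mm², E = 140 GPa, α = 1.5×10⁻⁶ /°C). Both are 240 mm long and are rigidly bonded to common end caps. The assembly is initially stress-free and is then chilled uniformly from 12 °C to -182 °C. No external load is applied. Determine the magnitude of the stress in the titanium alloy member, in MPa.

Equilibrium of a rigid end plate with no external load gives equal and opposite internal forces ±P in the two members. Since α_{titanium alloy} > α_{invar}, cooling drives the titanium alloy into tension and the invar into compression.
Setting the final lengths equal and cancelling L: (α₁ − α₂)ΔT = P/(A₁E₁) + P/(A₂E₂).
|α₁ − α₂|·ΔT = 7.8×10⁻⁶ × 194 = 0.001513.
1/(A₁E₁) + 1/(A₂E₂) = 1/(600×108×10³) + 1/(975×140×10³) = 2.276×10⁻⁸ N⁻¹.
P = 0.001513 / 2.276×10⁻⁸ = 66490 N = 66.49 kN.
σ_{titanium alloy} = P/A₁ = 66490/600 = 110.8 MPa, tensile.

σ ≈ 111 MPa (tensile)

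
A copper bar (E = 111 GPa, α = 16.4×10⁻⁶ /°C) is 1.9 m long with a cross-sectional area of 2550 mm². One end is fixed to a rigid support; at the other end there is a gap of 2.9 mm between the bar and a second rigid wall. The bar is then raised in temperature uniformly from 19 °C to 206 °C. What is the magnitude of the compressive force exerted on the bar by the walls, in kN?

P ≈ 436 kN

If the wall were absent the bar would grow by αΔT L = 16.4×10⁻⁶ × 187 × 1900 = 5.827 mm.
After closing the 2.9 mm clearance, 5.827 − 2.9 = 2.927 mm of expansion remains to be suppressed by the wall.
That suppressed elongation corresponds to σ = E·Δ/L = 111×10³ × 2.927/1900 = 171 MPa.
P = σA = 171 × 2550 = 436 kN.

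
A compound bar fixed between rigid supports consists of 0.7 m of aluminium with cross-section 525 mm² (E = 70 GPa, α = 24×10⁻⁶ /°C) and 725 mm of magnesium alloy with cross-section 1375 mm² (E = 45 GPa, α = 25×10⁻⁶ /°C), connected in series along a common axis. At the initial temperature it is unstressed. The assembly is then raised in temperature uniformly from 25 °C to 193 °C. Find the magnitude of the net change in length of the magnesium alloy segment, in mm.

If the supports were absent, the total length change would be Σ αᵢΔT Lᵢ = 24×10⁻⁶×168×700 + 25×10⁻⁶×168×725 = 5.867 mm.
The walls prevent any net length change, so an axial force P (same in every segment) develops. Compatibility: P · Σ Lᵢ/(AᵢEᵢ) = δ_free.
The series flexibility is Σ Lᵢ/(AᵢEᵢ) = 700/(525×70×10³) + 725/(1375×45×10³) = 3.076×10⁻⁵ mm/N.
P = 5.867 / 3.076×10⁻⁵ = 190700 N = 190.7 kN, compressive.
For the magnesium alloy segment, free thermal change = 25×10⁻⁶×168×725 = 3.045 mm and elastic change from P = 190700×725/(1375×45×10³) = 2.235 mm; these oppose, so the net change is 0.81 mm (segment lengthens).

|ΔL| ≈ 0.81 mm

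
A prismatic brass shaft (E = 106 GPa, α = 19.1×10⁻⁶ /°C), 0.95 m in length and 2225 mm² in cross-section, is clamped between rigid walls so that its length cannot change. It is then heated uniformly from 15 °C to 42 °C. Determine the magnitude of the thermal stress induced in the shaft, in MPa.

σ ≈ 54.7 MPa (compressive)

The supports are rigid, so the total axial strain is zero. The restrained thermal strain is ε = αΔT = 19.1×10⁻⁶ × 27 = 515.7×10⁻⁶.
Hence σ = E·αΔT = 106×10³ × 515.7×10⁻⁶ = 54.66 MPa, compressive.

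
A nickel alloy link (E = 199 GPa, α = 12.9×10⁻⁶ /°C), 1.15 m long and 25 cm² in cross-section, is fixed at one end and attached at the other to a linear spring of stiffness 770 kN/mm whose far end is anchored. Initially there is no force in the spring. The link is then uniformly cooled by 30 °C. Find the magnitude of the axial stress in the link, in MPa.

σ ≈ 49.3 MPa (tensile)

If the spring were absent the link would shorten by αΔT L = 12.9×10⁻⁶ × 30 × 1150 = 0.4451 mm.
With a force P in the spring, the elastic change of the link is PL/(AE) and that of the spring is P/k; compatibility requires their sum to equal δ_free.
So P = δ_free / [L/(AE) + 1/k] = 0.4451 / [ 1150/(2500×199×10³) + 1/(770×10³) ].
P = 0.4451 / 3.61×10⁻⁶ = 123300 N.
σ = P/A = 123300/2500 = 49.31 MPa.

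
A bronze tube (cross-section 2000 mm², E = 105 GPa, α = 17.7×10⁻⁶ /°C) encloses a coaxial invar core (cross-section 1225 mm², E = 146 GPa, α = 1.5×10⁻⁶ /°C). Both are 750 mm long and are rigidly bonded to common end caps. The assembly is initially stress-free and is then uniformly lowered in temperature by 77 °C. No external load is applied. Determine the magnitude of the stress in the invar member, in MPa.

The bronze has the larger α, so on cooling it would change length more than the invar if both were free. The rigid plates force a common final length, so the bronze is put into tension and the invar into compression, with equal and opposite forces P (no external load).
Equating the net (thermal + elastic) strains gives |α₁ − α₂|·ΔT = P·[1/(A₁E₁) + 1/(A₂E₂)].
|α₁ − α₂|·ΔT = 16.2×10⁻⁶ × 77 = 0.001247.
1/(A₁E₁) + 1/(A₂E₂) = 1/(2000×105×10³) + 1/(1225×146×10³) = 1.035×10⁻⁸ N⁻¹.
So P = 0.001247 / 1.035×10⁻⁸ = 120.5 kN.
σ_{invar} = P/A₂ = 120500/1225 = 98.35 MPa, compressive.

σ ≈ 98.4 MPa (compressive)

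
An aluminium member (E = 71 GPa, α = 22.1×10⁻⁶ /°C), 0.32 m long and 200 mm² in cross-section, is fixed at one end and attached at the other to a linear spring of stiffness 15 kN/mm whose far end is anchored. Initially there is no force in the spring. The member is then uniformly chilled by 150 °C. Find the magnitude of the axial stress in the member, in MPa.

σ ≈ 59.5 MPa (tensile)

The unrestrained thermal change is αΔT L = 22.1×10⁻⁶ × 150 × 320 = 1.061 mm.
Let P be the tensile force in the spring. The member extends elastically by PL/(AE) and the spring stretches by P/k; together these equal δ_free.
P [ L/(AE) + 1/k ] = δ_free → P [ 320/(200×71×10³) + 1/(15×10³) ] = 1.061.
P = 1.061 / 8.92×10⁻⁵ = 11890 N.
σ = P/A = 11890/200 = 59.46 MPa.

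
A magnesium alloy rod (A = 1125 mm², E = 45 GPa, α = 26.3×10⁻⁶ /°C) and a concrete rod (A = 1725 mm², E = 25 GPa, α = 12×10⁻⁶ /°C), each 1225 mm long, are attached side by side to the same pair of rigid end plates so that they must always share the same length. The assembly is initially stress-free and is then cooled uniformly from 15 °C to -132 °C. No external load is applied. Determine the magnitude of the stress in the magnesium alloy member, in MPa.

Equilibrium of a rigid end plate with no external load gives equal and opposite internal forces ±P in the two members. Since α_{magnesium alloy} > α_{concrete}, cooling drives the magnesium alloy into tension and the concrete into compression.
Equating the net (thermal + elastic) strains gives |α₁ − α₂|·ΔT = P·[1/(A₁E₁) + 1/(A₂E₂)].
|α₁ − α₂|·ΔT = 14.3×10⁻⁶ × 147 = 0.002102.
1/(A₁E₁) + 1/(A₂E₂) = 1/(1125×45×10³) + 1/(1725×25×10³) = 4.294×10⁻⁸ N⁻¹.
So P = 0.002102 / 4.294×10⁻⁸ = 48.95 kN.
σ_{magnesium alloy} = P/A₁ = 48950/1125 = 43.51 MPa, tensile.

σ ≈ 43.5 MPa (tensile)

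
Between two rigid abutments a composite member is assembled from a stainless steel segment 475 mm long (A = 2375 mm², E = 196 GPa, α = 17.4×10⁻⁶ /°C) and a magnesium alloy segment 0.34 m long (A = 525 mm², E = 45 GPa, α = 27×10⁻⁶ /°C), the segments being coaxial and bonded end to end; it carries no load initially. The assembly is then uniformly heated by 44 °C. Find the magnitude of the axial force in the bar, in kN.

P ≈ 49.8 kN (compressive)

Free thermal expansion of the whole bar: Σ αᵢΔT Lᵢ = 17.4×10⁻⁶×44×475 + 27×10⁻⁶×44×340 = 0.7676 mm.
Since the ends are fixed, an axial force P builds up, equal in every segment, with P · Σ Lᵢ/(AᵢEᵢ) = δ_free.
Σ Lᵢ/(AᵢEᵢ) = 475/(2375×196×10³) + 340/(525×45×10³) = 1.541×10⁻⁵ mm/N.
P = 0.7676 / 1.541×10⁻⁵ = 49800 N = 49.8 kN, compressive.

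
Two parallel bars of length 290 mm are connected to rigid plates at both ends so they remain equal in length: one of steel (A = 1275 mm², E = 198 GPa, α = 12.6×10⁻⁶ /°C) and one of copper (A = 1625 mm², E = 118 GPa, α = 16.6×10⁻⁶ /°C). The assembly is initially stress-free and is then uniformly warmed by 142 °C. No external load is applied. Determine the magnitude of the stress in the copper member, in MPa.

Both members must finish at the same length. With the larger α, the copper tends to over-expand; the plates restrain it, putting the copper in compression and the steel in tension. With no external load the two internal forces are equal and opposite, magnitude P.
Compatibility of the two members (thermal + elastic change equal): (α₁ − α₂)ΔT = P·[1/(A₁E₁) + 1/(A₂E₂)].
|α₁ − α₂|·ΔT = 4×10⁻⁶ × 142 = 0.000568.
1/(A₁E₁) + 1/(A₂E₂) = 1/(1275×198×10³) + 1/(1625×118×10³) = 9.176×10⁻⁹ N⁻¹.
So P = 0.000568 / 9.176×10⁻⁹ = 61.9 kN.
σ_{copper} = P/A₂ = 61900/1625 = 38.09 MPa, compressive.

σ ≈ 38.1 MPa (compressive)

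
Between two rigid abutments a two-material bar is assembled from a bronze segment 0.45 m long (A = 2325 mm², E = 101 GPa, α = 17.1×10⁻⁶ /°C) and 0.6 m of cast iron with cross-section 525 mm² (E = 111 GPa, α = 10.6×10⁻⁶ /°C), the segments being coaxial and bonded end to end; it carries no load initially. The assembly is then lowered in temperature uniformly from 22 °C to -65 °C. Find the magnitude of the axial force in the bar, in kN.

P ≈ 100 kN (tensile)

Free thermal contraction of the whole bar: Σ αᵢΔT Lᵢ = 17.1×10⁻⁶×87×450 + 10.6×10⁻⁶×87×600 = 1.223 mm.
The rigid supports impose zero overall length change; the single axial force P common to all segments must satisfy P Σ Lᵢ/(AᵢEᵢ) = δ_free.
Σ Lᵢ/(AᵢEᵢ) = 450/(2325×101×10³) + 600/(525×111×10³) = 1.221×10⁻⁵ mm/N.
Hence P = δ_free / Σ(L/AE) = 1.223/1.221×10⁻⁵ = 100.1 kN (tensile).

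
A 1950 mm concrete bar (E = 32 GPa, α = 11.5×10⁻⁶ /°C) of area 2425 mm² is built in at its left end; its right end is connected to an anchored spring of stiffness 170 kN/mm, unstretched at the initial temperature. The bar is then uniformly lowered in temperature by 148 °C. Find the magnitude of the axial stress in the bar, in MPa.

The unrestrained thermal change is αΔT L = 11.5×10⁻⁶ × 148 × 1950 = 3.319 mm.
With a force P in the spring, the elastic change of the bar is PL/(AE) and that of the spring is P/k; compatibility requires their sum to equal δ_free.
So P = δ_free / [L/(AE) + 1/k] = 3.319 / [ 1950/(2425×32×10³) + 1/(170×10³) ].
P = 3.319 / 3.101×10⁻⁵ = 107000 N.
σ = P/A = 107000/2425 = 44.13 MPa.

σ ≈ 44.1 MPa (tensile)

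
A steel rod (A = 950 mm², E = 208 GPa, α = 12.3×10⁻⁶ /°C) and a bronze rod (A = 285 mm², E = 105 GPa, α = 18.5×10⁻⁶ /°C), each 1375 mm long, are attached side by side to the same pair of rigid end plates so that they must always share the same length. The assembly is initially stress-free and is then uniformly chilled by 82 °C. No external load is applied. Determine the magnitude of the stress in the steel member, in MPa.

σ ≈ 13.9 MPa (compressive)

Equilibrium of a rigid end plate with no external load gives equal and opposite internal forces ±P in the two members. Since α_{bronze} > α_{steel}, cooling drives the bronze into tension and the steel into compression.
Setting the final lengths equal and cancelling L: (α₁ − α₂)ΔT = P/(A₁E₁) + P/(A₂E₂).
|α₁ − α₂|·ΔT = 6.2×10⁻⁶ × 82 = 0.0005084.
1/(A₁E₁) + 1/(A₂E₂) = 1/(950×208×10³) + 1/(285×105×10³) = 3.848×10⁻⁸ N⁻¹.
P = 0.0005084 / 3.848×10⁻⁸ = 13210 N = 13.21 kN.
σ_{steel} = P/A₁ = 13210/950 = 13.91 MPa, compressive.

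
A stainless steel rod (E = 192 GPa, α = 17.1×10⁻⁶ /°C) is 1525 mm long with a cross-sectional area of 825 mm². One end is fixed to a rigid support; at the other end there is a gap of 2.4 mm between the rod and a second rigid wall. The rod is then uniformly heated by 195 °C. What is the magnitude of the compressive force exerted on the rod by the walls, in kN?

Free thermal elongation = αΔT L = 17.1×10⁻⁶ × 195 × 1525 = 5.085 mm.
The gap closes (δ_free > 2.4 mm) and the wall then resists a further 5.085 − 2.4 = 2.685 mm of expansion.
That suppressed elongation corresponds to σ = E·Δ/L = 192×10³ × 2.685/1525 = 338.1 MPa.
Force on the wall = σA = 338.1 × 825 mm² = 278.9 kN.

P ≈ 279 kN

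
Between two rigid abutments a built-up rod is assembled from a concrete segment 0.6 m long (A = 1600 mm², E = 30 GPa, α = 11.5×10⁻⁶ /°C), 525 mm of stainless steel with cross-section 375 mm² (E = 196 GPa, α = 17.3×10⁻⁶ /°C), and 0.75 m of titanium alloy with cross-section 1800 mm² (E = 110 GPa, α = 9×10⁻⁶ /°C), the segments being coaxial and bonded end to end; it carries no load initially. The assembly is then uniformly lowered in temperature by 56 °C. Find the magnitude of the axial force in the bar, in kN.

P ≈ 54.3 kN (tensile)

If the supports were absent, the total length change would be Σ αᵢΔT Lᵢ = 11.5×10⁻⁶×56×600 + 17.3×10⁻⁶×56×525 + 9×10⁻⁶×56×750 = 1.273 mm.
The walls prevent any net length change, so an axial force P (same in every segment) develops. Compatibility: P · Σ Lᵢ/(AᵢEᵢ) = δ_free.
Σ Lᵢ/(AᵢEᵢ) = 600/(1600×30×10³) + 525/(375×196×10³) + 750/(1800×110×10³) = 2.343×10⁻⁵ mm/N.
Hence P = δ_free / Σ(L/AE) = 1.273/2.343×10⁻⁵ = 54.33 kN (tensile).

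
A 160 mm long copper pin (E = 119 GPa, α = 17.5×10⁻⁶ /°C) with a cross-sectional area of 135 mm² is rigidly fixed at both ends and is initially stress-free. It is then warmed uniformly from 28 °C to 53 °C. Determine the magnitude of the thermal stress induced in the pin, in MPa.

With length fixed, the mechanical strain must cancel the thermal strain αΔT = 17.5×10⁻⁶ × 25 = 437.5×10⁻⁶.
The stress required to suppress this strain is σ = Eε = 119×10³ × 437.5×10⁻⁶ = 52.06 MPa, compressive since the pin is trying to expand.

σ ≈ 52.1 MPa (compressive)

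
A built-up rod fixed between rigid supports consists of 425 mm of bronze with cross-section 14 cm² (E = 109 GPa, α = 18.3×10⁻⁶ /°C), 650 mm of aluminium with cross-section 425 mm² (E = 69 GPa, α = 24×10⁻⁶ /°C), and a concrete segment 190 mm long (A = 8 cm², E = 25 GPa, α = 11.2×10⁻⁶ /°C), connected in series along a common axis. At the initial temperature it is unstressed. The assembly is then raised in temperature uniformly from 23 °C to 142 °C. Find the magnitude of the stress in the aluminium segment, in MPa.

Free thermal expansion of the whole bar: Σ αᵢΔT Lᵢ = 18.3×10⁻⁶×119×425 + 24×10⁻⁶×119×650 + 11.2×10⁻⁶×119×190 = 3.035 mm.
The rigid supports impose zero overall length change; the single axial force P common to all segments must satisfy P Σ Lᵢ/(AᵢEᵢ) = δ_free.
Σ Lᵢ/(AᵢEᵢ) = 425/(1400×109×10³) + 650/(425×69×10³) + 190/(800×25×10³) = 3.445×10⁻⁵ mm/N.
Hence P = δ_free / Σ(L/AE) = 3.035/3.445×10⁻⁵ = 88.1 kN (compressive).
σ_{aluminium} = P / A = 88100 / 425 = 207.3 MPa.

σ ≈ 207 MPa (compressive)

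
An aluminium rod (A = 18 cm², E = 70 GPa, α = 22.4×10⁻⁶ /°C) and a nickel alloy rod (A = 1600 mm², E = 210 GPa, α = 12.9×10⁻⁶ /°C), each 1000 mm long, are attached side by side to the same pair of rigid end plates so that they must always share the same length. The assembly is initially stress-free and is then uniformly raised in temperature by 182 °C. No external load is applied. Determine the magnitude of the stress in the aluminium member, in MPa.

The aluminium has the larger α, so on heating it would change length more than the nickel alloy if both were free. The rigid plates force a common final length, so the aluminium is put into compression and the nickel alloy into tension, with equal and opposite forces P (no external load).
Compatibility of the two members (thermal + elastic change equal): (α₁ − α₂)ΔT = P·[1/(A₁E₁) + 1/(A₂E₂)].
|α₁ − α₂|·ΔT = 9.5×10⁻⁶ × 182 = 0.001729.
1/(A₁E₁) + 1/(A₂E₂) = 1/(1800×70×10³) + 1/(1600×210×10³) = 1.091×10⁻⁸ N⁻¹.
P = 0.001729 / 1.091×10⁻⁸ = 158400 N = 158.4 kN.
σ_{aluminium} = P/A₁ = 158400/1800 = 88.02 MPa, compressive.

σ ≈ 88 MPa (compressive)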